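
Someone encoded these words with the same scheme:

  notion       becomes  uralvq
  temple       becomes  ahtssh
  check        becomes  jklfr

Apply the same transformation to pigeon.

Shifts by position in notion: pos 0: n→u (+7), pos 1: o→r (+3), pos 2: t→a (+7), pos 3: i→l (+3) — repeating every 2. The shifts repeat in a cycle of length 2: positions 0,1,… shift by +7, +3, then the pattern repeats.
Applying it to pigeon: p+7=w, i+3=l, g+7=n, e+3=h, o+7=v, n+3=q.

wlnhvq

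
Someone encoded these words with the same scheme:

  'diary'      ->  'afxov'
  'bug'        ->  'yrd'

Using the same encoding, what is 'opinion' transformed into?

Each letter is shifted forward by 23 in the alphabet (a Caesar shift of +23).
For opinion: o+23=l, p+23=m, i+23=f, n+23=k, i+23=f, o+23=l, n+23=k.

lmfkflk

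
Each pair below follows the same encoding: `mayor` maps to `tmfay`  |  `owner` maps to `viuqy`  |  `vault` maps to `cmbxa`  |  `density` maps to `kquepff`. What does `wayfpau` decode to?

Shifts by position in mayor: pos 0: m→t (+7), pos 1: a→m (+12), pos 2: y→f (+7), pos 3: o→a (+12) — repeating every 2. It's a Vigenère-style cipher with numeric key [7,12]: position i shifts by key[i mod 2].
Reversing it on wayfpau: w−7=p, a−12=o, y−7=r, f−12=t, p−7=i, a−12=o, u−7=n.

portion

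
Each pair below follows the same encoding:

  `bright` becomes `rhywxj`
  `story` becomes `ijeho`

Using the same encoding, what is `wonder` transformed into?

Compare letters: b→r is +16, r→h is +16, i→y is +16 — a constant shift. It's a constant shift of +16 (ROT16).
Applying it to wonder: w+16=m, o+16=e, n+16=d, d+16=t, e+16=u, r+16=h.

medtuh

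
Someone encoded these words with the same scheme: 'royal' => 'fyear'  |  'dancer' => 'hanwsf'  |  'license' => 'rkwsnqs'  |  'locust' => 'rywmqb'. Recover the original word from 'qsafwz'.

search

r(17)→f(5) and o(14)→y(24) fit y≡11x+0 (mod 26); the inverse of 11 mod 26 is 19. This is an affine cipher: with a=0,…,z=25, each position x becomes (11x+0) mod 26.
Reversing it on qsafwz: q(16)→19·(16−0)≡18=s; s(18)→19·(18−0)≡4=e; a(0)→19·(0−0)≡0=a; f(5)→19·(5−0)≡17=r; w(22)→19·(22−0)≡2=c; z(25)→19·(25−0)≡7=h (all mod 26).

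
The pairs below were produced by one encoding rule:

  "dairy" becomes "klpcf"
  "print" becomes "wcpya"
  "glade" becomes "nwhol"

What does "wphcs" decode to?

Shifts by position in dairy: pos 0: d→k (+7), pos 1: a→l (+11), pos 2: i→p (+7), pos 3: r→c (+11) — repeating every 2. It's a Vigenère-style cipher with numeric key [7,11]: position i shifts by key[i mod 2].
Decoding wphcs: w−7=p, p−11=e, h−7=a, c−11=r, s−7=l.

pearl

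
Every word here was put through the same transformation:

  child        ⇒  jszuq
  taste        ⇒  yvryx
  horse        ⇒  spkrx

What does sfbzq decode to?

c(2)→j(9) and h(7)→s(18) fit y≡7x+21 (mod 26); the inverse of 7 mod 26 is 15. Treating letters as 0–25, the rule is x ↦ 7x + 21 (mod 26).
Undoing it on sfbzq: s(18)→15·(18−21)≡7=h; f(5)→15·(5−21)≡20=u; b(1)→15·(1−21)≡12=m; z(25)→15·(25−21)≡8=i; q(16)→15·(16−21)≡3=d (all mod 26).

humid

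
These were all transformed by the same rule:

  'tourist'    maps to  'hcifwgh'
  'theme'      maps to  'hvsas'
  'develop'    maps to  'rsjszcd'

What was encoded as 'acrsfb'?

modern

Compare letters: t→h is +14, o→c is +14, u→i is +14 — a constant shift. Every letter moves 14 places later in the alphabet, wrapping around z→a.
Reversing it on acrsfb: a−14=m, c−14=o, r−14=d, s−14=e, f−14=r, b−14=n.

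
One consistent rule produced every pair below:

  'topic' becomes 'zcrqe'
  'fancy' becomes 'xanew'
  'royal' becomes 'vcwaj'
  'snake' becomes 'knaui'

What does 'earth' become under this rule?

t(19)→z(25) and o(14)→c(2) fit y≡15x+0 (mod 26); the inverse of 15 mod 26 is 7. Treating letters as 0–25, the rule is x ↦ 15x + 0 (mod 26).
For earth: e(4)→15·4+0≡8=i; a(0)→15·0+0≡0=a; r(17)→15·17+0≡21=v; t(19)→15·19+0≡25=z; h(7)→15·7+0≡1=b (all mod 26).

iavzb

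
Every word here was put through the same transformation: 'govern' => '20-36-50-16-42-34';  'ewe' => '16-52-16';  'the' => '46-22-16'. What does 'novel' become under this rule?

34-36-50-16-30

g(#7)→20 and o(#15)→36: differences scale by 2, so n = 2·pos + 6. With a=1..z=26, the number is 2·pos + 6.
For novel: n=14→34, o=15→36, v=22→50, e=5→16, l=12→30.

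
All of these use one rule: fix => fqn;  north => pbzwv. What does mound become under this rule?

Two steps: reverse the string, then apply a Caesar shift of +8.
Applying it to mound: reverse → dnuom; then shift: d+8=l, n+8=v, u+8=c, o+8=w, m+8=u.

lvcwu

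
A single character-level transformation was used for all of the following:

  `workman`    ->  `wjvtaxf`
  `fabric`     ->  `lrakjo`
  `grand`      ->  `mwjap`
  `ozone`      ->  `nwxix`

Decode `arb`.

The output letters match the input read backwards, each shifted +9: workman reversed is namkrow. The word is reversed, then every letter is shifted forward by 9.
Reversing it on arb: shift back: a−9=r, r−9=i, b−9=s → ris; then reverse → sir.

sir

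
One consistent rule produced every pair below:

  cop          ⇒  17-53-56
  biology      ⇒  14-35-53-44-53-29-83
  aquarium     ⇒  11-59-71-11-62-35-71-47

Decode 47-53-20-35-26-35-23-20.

c(#3)→17 and o(#15)→53: differences scale by 3, so n = 3·pos + 8. Each letter becomes 3×(its alphabet position, a=1..z=26) + 8.
Reversing it on 47-53-20-35-26-35-23-20: 47→(47−8)÷3=13=m, 53→(53−8)÷3=15=o, 20→(20−8)÷3=4=d, 35→(35−8)÷3=9=i, 26→(26−8)÷3=6=f, 35→(35−8)÷3=9=i, 23→(23−8)÷3=5=e, 20→(20−8)÷3=4=d.

modified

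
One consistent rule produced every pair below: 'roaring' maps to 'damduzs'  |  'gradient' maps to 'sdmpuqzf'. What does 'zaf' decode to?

not

Compare letters: r→d is +12, o→a is +12, a→m is +12 — a constant shift. Each letter is shifted forward by 12 in the alphabet (a Caesar shift of +12).
Decoding zaf: z−12=n, a−12=o, f−12=t.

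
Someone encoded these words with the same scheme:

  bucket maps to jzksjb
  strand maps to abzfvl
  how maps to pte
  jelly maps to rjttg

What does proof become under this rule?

Two shifts are in play — +5 for a/e/i/o/u, +8 for every other letter.
For proof: p(cons)+8=x, r(cons)+8=z, o(vowel)+5=t, o(vowel)+5=t, f(cons)+8=n.

xzttn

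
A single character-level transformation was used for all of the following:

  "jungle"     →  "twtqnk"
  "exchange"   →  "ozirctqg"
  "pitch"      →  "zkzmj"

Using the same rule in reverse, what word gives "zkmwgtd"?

pigment

Shifts by position in jungle: pos 0: j→t (+10), pos 1: u→w (+2), pos 2: n→t (+6), pos 3: g→q (+10), pos 4: l→n (+2), pos 5: e→k (+6) — repeating every 3. The shifts repeat in a cycle of length 3: positions 0,1,… shift by +10, +2, +6, then the pattern repeats.
Reversing it on zkmwgtd: z−10=p, k−2=i, m−6=g, w−10=m, g−2=e, t−6=n, d−10=t.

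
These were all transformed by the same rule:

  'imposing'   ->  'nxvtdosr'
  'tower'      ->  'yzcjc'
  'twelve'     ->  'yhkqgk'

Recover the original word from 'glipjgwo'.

Shifts by position in imposing: pos 0: i→n (+5), pos 1: m→x (+11), pos 2: p→v (+6), pos 3: o→t (+5), pos 4: s→d (+11), pos 5: i→o (+6) — repeating every 3. The shifts repeat in a cycle of length 3: positions 0,1,… shift by +5, +11, +6, then the pattern repeats.
Reversing it on glipjgwo: g−5=b, l−11=a, i−6=c, p−5=k, j−11=y, g−6=a, w−5=r, o−11=d.

backyard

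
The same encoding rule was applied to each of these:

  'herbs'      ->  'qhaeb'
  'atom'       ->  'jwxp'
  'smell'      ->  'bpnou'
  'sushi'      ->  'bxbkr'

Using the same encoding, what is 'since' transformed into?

blwfn

Shifts by position in herbs: pos 0: h→q (+9), pos 1: e→h (+3), pos 2: r→a (+9), pos 3: b→e (+3) — repeating every 2. The shifts repeat in a cycle of length 2: positions 0,1,… shift by +9, +3, then the pattern repeats.
Applying it to since: s+9=b, i+3=l, n+9=w, c+3=f, e+9=n.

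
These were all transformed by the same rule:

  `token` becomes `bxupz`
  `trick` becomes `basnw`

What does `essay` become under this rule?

mbclk

In token: t→b is +8, o→x is +9, k→u is +10, e→p is +11 — the shift increases by 1 each position. Letter i (0-indexed) is shifted by i+8, so successive shifts are 8, 9, 10, ….
For essay: e+8=m, s+9=b, s+10=c, a+11=l, y+12=k.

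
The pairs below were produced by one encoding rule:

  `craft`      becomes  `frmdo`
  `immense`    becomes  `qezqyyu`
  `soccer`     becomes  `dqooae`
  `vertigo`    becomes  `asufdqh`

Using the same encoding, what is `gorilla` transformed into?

The output letters match the input read backwards, each shifted +12: craft reversed is tfarc. Two steps: reverse the string, then apply a Caesar shift of +12.
For gorilla: reverse → allirog; then shift: a+12=m, l+12=x, l+12=x, i+12=u, r+12=d, o+12=a, g+12=s.

mxxudas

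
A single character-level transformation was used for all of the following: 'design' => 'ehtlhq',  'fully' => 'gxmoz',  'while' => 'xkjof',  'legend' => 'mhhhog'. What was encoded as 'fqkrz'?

enjoy

Shifts by position in design: pos 0: d→e (+1), pos 1: e→h (+3), pos 2: s→t (+1), pos 3: i→l (+3) — repeating every 2. The shifts repeat in a cycle of length 2: positions 0,1,… shift by +1, +3, then the pattern repeats.
Reversing it on fqkrz: f−1=e, q−3=n, k−1=j, r−3=o, z−1=y.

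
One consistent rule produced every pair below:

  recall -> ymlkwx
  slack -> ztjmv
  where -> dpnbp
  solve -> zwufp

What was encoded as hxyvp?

In recall: r→y is +7, e→m is +8, c→l is +9, a→k is +10 — the shift increases by 1 each position. Letter i (0-indexed) is shifted by i+7, so successive shifts are 7, 8, 9, ….
Undoing it on hxyvp: h−7=a, x−8=p, y−9=p, v−10=l, p−11=e.

apple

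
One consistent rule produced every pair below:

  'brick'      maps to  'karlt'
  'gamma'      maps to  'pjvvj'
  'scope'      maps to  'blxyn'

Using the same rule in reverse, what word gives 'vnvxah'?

memory

Each letter is shifted forward by 9 in the alphabet (a Caesar shift of +9).
Decoding vnvxah: v−9=m, n−9=e, v−9=m, x−9=o, a−9=r, h−9=y.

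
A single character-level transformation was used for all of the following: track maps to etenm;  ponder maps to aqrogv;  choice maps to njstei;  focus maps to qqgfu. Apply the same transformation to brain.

Shifts by position in track: pos 0: t→e (+11), pos 1: r→t (+2), pos 2: a→e (+4), pos 3: c→n (+11), pos 4: k→m (+2) — repeating every 3. It's a Vigenère-style cipher with numeric key [11,2,4]: position i shifts by key[i mod 3].
For brain: b+11=m, r+2=t, a+4=e, i+11=t, n+2=p.

mtetp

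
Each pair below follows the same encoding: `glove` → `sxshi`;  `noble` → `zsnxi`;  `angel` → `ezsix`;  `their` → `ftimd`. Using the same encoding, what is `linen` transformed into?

xmziz

The shift depends on letter class: consonant g→s is +12, but vowel o→s is +4. Vowels shift forward by 4 and consonants shift forward by 12.
For linen: l(cons)+12=x, i(vowel)+4=m, n(cons)+12=z, e(vowel)+4=i, n(cons)+12=z.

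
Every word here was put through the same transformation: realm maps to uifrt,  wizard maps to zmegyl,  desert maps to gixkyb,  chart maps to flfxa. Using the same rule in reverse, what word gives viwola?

Each letter shifts forward by (position + 3), i.e. 3, 4, 5, … — the shift grows by one for each successive letter.
Decoding viwola: v−3=s, i−4=e, w−5=r, o−6=i, l−7=e, a−8=s.

series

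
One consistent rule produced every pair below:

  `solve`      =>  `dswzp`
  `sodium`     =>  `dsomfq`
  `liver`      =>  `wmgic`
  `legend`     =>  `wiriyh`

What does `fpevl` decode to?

ultra

Shifts by position in solve: pos 0: s→d (+11), pos 1: o→s (+4), pos 2: l→w (+11), pos 3: v→z (+4) — repeating every 2. It's a Vigenère-style cipher with numeric key [11,4]: position i shifts by key[i mod 2].
Decoding fpevl: f−11=u, p−4=l, e−11=t, v−4=r, l−11=a.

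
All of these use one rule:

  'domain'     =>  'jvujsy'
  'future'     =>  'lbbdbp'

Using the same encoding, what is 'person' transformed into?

vlzbyy

Letter i (0-indexed) is shifted by i+6, so successive shifts are 6, 7, 8, ….
For person: p+6=v, e+7=l, r+8=z, s+9=b, o+10=y, n+11=y.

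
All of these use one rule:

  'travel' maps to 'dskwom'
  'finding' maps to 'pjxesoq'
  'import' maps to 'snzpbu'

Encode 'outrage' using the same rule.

yvdskho

Shifts by position in travel: pos 0: t→d (+10), pos 1: r→s (+1), pos 2: a→k (+10), pos 3: v→w (+1) — repeating every 2. The shifts repeat in a cycle of length 2: positions 0,1,… shift by +10, +1, then the pattern repeats.
For outrage: o+10=y, u+1=v, t+10=d, r+1=s, a+10=k, g+1=h, e+10=o.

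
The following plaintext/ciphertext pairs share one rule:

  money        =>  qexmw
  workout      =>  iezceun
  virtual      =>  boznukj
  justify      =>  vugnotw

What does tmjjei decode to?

fellow

m(12)→q(16) and o(14)→e(4) fit y≡7x+10 (mod 26); the inverse of 7 mod 26 is 15. Treating letters as 0–25, the rule is x ↦ 7x + 10 (mod 26).
Undoing it on tmjjei: t(19)→15·(19−10)≡5=f; m(12)→15·(12−10)≡4=e; j(9)→15·(9−10)≡11=l; j(9)→15·(9−10)≡11=l; e(4)→15·(4−10)≡14=o; i(8)→15·(8−10)≡22=w (all mod 26).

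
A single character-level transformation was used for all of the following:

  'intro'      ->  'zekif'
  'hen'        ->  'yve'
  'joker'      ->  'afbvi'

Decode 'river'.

Every letter moves 17 places later in the alphabet, wrapping around z→a.
Decoding river: r−17=a, i−17=r, v−17=e, e−17=n, r−17=a.

arena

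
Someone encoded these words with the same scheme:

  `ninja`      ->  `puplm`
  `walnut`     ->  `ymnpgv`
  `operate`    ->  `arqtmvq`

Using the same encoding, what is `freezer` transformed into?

htqqbqt

The shift depends on letter class: consonant n→p is +2, but vowel i→u is +12. The rule splits by letter class: vowels +12, consonants +2.
For freezer: f(cons)+2=h, r(cons)+2=t, e(vowel)+12=q, e(vowel)+12=q, z(cons)+2=b, e(vowel)+12=q, r(cons)+2=t.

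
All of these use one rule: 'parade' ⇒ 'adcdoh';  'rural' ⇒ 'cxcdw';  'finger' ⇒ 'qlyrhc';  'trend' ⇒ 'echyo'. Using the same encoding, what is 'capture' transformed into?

The shift depends on letter class: consonant p→a is +11, but vowel a→d is +3. The rule splits by letter class: vowels +3, consonants +11.
Applying it to capture: c(cons)+11=n, a(vowel)+3=d, p(cons)+11=a, t(cons)+11=e, u(vowel)+3=x, r(cons)+11=c, e(vowel)+3=h.

ndaexch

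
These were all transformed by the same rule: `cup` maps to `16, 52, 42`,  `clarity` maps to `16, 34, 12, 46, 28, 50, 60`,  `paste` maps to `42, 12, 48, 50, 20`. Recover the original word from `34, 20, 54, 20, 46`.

lever

c(#3)→16 and u(#21)→52: differences scale by 2, so n = 2·pos + 10. Each letter becomes 2×(its alphabet position, a=1..z=26) + 10.
Decoding 34, 20, 54, 20, 46: 34→(34−10)÷2=12=l, 20→(20−10)÷2=5=e, 54→(54−10)÷2=22=v, 20→(20−10)÷2=5=e, 46→(46−10)÷2=18=r.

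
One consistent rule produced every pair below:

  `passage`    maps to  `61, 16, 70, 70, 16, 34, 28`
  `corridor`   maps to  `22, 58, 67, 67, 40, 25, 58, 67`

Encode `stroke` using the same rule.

70, 73, 67, 58, 46, 28

p(#16)→61 and a(#1)→16: differences scale by 3, so n = 3·pos + 13. With a=1..z=26, the number is 3·pos + 13.
For stroke: s=19→70, t=20→73, r=18→67, o=15→58, k=11→46, e=5→28.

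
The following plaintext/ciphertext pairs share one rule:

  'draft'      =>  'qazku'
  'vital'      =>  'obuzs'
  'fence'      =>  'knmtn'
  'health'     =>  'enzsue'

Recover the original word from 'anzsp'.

realm

d(3)→q(16) and r(17)→a(0) fit y≡23x+25 (mod 26); the inverse of 23 mod 26 is 17. Each letter's alphabet position (a=0..z=25) is mapped through 23·x+25 mod 26 — an affine cipher.
Undoing it on anzsp: a(0)→17·(0−25)≡17=r; n(13)→17·(13−25)≡4=e; z(25)→17·(25−25)≡0=a; s(18)→17·(18−25)≡11=l; p(15)→17·(15−25)≡12=m (all mod 26).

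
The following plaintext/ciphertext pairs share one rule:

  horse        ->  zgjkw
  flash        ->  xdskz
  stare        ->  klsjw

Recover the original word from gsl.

Compare letters: h→z is +18, o→g is +18, r→j is +18 — a constant shift. Every letter moves 18 places later in the alphabet, wrapping around z→a.
Undoing it on gsl: g−18=o, s−18=a, l−18=t.

oat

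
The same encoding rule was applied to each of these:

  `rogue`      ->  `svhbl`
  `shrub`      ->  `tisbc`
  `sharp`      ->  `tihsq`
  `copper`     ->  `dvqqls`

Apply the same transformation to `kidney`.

The shift depends on letter class: consonant r→s is +1, but vowel o→v is +7. Vowels shift forward by 7 and consonants shift forward by 1.
For kidney: k(cons)+1=l, i(vowel)+7=p, d(cons)+1=e, n(cons)+1=o, e(vowel)+7=l, y(cons)+1=z.

lpeolz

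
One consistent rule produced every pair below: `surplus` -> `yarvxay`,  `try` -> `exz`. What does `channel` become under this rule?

rkttgni

The word is reversed, then every letter is shifted forward by 6.
Applying it to channel: reverse → lennahc; then shift: l+6=r, e+6=k, n+6=t, n+6=t, a+6=g, h+6=n, c+6=i.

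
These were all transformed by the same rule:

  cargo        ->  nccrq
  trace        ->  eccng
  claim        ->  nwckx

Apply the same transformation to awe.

chg

Two shifts are in play — +2 for a/e/i/o/u, +11 for every other letter.
For awe: a(vowel)+2=c, w(cons)+11=h, e(vowel)+2=g.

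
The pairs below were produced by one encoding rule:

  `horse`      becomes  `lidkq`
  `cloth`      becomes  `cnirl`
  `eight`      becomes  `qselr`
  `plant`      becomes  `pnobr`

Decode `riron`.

total

h(7)→l(11) and o(14)→i(8) fit y≡7x+14 (mod 26); the inverse of 7 mod 26 is 15. This is an affine cipher: with a=0,…,z=25, each position x becomes (7x+14) mod 26.
Decoding riron: r(17)→15·(17−14)≡19=t; i(8)→15·(8−14)≡14=o; r(17)→15·(17−14)≡19=t; o(14)→15·(14−14)≡0=a; n(13)→15·(13−14)≡11=l (all mod 26).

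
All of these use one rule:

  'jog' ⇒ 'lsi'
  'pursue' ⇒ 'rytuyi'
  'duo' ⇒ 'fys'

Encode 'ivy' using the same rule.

mxa

The shift depends on letter class: consonant j→l is +2, but vowel o→s is +4. The rule splits by letter class: vowels +4, consonants +2.
For ivy: i(vowel)+4=m, v(cons)+2=x, y(cons)+2=a.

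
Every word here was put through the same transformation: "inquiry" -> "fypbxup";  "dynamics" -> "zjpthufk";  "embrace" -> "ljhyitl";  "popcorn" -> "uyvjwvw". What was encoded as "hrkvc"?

vodka

The output letters match the input read backwards, each shifted +7: inquiry reversed is yriuqni. Read the word backwards and shift each letter +7.
Undoing it on hrkvc: shift back: h−7=a, r−7=k, k−7=d, v−7=o, c−7=v → akdov; then reverse → vodka.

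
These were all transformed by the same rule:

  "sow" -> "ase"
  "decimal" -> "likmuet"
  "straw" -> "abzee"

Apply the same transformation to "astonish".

eabsvmap

The shift depends on letter class: consonant s→a is +8, but vowel o→s is +4. The rule splits by letter class: vowels +4, consonants +8.
On astonish: a(vowel)+4=e, s(cons)+8=a, t(cons)+8=b, o(vowel)+4=s, n(cons)+8=v, i(vowel)+4=m, s(cons)+8=a, h(cons)+8=p.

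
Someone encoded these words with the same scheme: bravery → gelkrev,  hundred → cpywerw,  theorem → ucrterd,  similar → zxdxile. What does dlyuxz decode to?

mantis

b(1)→g(6) and r(17)→e(4) fit y≡21x+11 (mod 26); the inverse of 21 mod 26 is 5. This is an affine cipher: with a=0,…,z=25, each position x becomes (21x+11) mod 26.
Undoing it on dlyuxz: d(3)→5·(3−11)≡12=m; l(11)→5·(11−11)≡0=a; y(24)→5·(24−11)≡13=n; u(20)→5·(20−11)≡19=t; x(23)→5·(23−11)≡8=i; z(25)→5·(25−11)≡18=s (all mod 26).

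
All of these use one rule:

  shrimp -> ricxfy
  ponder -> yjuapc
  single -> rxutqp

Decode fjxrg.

s(18)→r(17) and h(7)→i(8) fit y≡15x+7 (mod 26); the inverse of 15 mod 26 is 7. Treating letters as 0–25, the rule is x ↦ 15x + 7 (mod 26).
Undoing it on fjxrg: f(5)→7·(5−7)≡12=m; j(9)→7·(9−7)≡14=o; x(23)→7·(23−7)≡8=i; r(17)→7·(17−7)≡18=s; g(6)→7·(6−7)≡19=t (all mod 26).

moist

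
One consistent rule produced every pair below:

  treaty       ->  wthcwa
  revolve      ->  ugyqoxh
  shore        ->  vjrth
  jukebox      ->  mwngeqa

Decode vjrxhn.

shovel

Shifts by position in treaty: pos 0: t→w (+3), pos 1: r→t (+2), pos 2: e→h (+3), pos 3: a→c (+2) — repeating every 2. A repeating key of period 2 is used — shifts +3, +2 over and over.
Decoding vjrxhn: v−3=s, j−2=h, r−3=o, x−2=v, h−3=e, n−2=l.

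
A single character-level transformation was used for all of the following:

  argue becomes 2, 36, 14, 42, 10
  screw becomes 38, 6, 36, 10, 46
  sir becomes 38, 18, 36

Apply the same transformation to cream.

6, 36, 10, 2, 26

a(#1)→2 and r(#18)→36: differences scale by 2, so n = 2·pos + 0. The formula is n = 2×(alphabet index, a=1).
For cream: c=3→6, r=18→36, e=5→10, a=1→2, m=13→26.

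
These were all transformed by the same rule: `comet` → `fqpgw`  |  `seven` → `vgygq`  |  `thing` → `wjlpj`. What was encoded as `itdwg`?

The shifts repeat in a cycle of length 2: positions 0,1,… shift by +3, +2, then the pattern repeats.
Decoding itdwg: i−3=f, t−2=r, d−3=a, w−2=u, g−3=d.

fraud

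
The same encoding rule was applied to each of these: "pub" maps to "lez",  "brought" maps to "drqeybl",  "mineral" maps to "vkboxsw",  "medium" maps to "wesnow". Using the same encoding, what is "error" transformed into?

The word is reversed, then every letter is shifted forward by 10.
For error: reverse → rorre; then shift: r+10=b, o+10=y, r+10=b, r+10=b, e+10=o.

bybbo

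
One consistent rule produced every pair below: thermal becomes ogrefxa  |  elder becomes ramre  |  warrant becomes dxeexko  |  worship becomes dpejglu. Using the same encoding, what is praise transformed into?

t(19)→o(14) and h(7)→g(6) fit y≡5x+23 (mod 26); the inverse of 5 mod 26 is 21. Treating letters as 0–25, the rule is x ↦ 5x + 23 (mod 26).
For praise: p(15)→5·15+23≡20=u; r(17)→5·17+23≡4=e; a(0)→5·0+23≡23=x; i(8)→5·8+23≡11=l; s(18)→5·18+23≡9=j; e(4)→5·4+23≡17=r (all mod 26).

uexljr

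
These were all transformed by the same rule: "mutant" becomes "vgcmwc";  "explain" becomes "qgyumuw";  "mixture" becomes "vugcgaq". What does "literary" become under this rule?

The shift depends on letter class: consonant m→v is +9, but vowel u→g is +12. The rule splits by letter class: vowels +12, consonants +9.
For literary: l(cons)+9=u, i(vowel)+12=u, t(cons)+9=c, e(vowel)+12=q, r(cons)+9=a, a(vowel)+12=m, r(cons)+9=a, y(cons)+9=h.

uucqamah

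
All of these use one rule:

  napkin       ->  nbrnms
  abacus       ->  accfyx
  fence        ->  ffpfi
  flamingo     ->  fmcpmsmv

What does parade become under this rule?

pbtdhj

Letter i (0-indexed) is shifted by i+0, so successive shifts are 0, 1, 2, ….
Applying it to parade: p+0=p, a+1=b, r+2=t, a+3=d, d+4=h, e+5=j.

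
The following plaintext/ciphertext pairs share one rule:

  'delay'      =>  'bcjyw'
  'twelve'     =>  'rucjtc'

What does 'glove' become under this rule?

ejmtc

Compare letters: d→b is +24, e→c is +24, l→j is +24 — a constant shift. Each letter is shifted forward by 24 in the alphabet (a Caesar shift of +24).
On glove: g+24=e, l+24=j, o+24=m, v+24=t, e+24=c.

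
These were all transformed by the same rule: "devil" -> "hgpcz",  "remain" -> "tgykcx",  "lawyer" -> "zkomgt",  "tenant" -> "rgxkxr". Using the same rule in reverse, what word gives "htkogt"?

drawer

d(3)→h(7) and e(4)→g(6) fit y≡25x+10 (mod 26); the inverse of 25 mod 26 is 25. This is an affine cipher: with a=0,…,z=25, each position x becomes (25x+10) mod 26.
Decoding htkogt: h(7)→25·(7−10)≡3=d; t(19)→25·(19−10)≡17=r; k(10)→25·(10−10)≡0=a; o(14)→25·(14−10)≡22=w; g(6)→25·(6−10)≡4=e; t(19)→25·(19−10)≡17=r (all mod 26).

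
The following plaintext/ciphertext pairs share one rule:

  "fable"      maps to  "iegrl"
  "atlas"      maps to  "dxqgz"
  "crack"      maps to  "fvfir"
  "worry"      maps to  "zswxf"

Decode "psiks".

model

In fable: f→i is +3, a→e is +4, b→g is +5, l→r is +6 — the shift increases by 1 each position. The shift increases by 1 at each position, starting from +3: 3, 4, 5, ….
Undoing it on psiks: p−3=m, s−4=o, i−5=d, k−6=e, s−7=l.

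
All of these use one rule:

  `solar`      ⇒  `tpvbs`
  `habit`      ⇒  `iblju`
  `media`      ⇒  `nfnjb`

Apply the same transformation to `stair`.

Shifts by position in solar: pos 0: s→t (+1), pos 1: o→p (+1), pos 2: l→v (+10), pos 3: a→b (+1), pos 4: r→s (+1) — repeating every 3. It's a Vigenère-style cipher with numeric key [1,1,10]: position i shifts by key[i mod 3].
For stair: s+1=t, t+1=u, a+10=k, i+1=j, r+1=s.

tukjs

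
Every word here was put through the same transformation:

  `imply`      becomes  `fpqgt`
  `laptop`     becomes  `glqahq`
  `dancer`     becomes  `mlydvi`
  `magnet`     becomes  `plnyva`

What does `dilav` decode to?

This is an affine cipher: with a=0,…,z=25, each position x becomes (9x+11) mod 26.
Reversing it on dilav: d(3)→3·(3−11)≡2=c; i(8)→3·(8−11)≡17=r; l(11)→3·(11−11)≡0=a; a(0)→3·(0−11)≡19=t; v(21)→3·(21−11)≡4=e (all mod 26).

crate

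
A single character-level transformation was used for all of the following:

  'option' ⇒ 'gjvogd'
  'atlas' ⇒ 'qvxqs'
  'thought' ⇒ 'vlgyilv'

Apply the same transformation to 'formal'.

fgpaqx

Each letter's alphabet position (a=0..z=25) is mapped through 3·x+16 mod 26 — an affine cipher.
On formal: f(5)→3·5+16≡5=f; o(14)→3·14+16≡6=g; r(17)→3·17+16≡15=p; m(12)→3·12+16≡0=a; a(0)→3·0+16≡16=q; l(11)→3·11+16≡23=x (all mod 26).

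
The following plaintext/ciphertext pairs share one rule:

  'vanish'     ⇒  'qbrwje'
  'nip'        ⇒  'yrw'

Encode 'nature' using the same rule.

The output letters match the input read backwards, each shifted +9: vanish reversed is hsinav. Read the word backwards and shift each letter +9.
Applying it to nature: reverse → erutan; then shift: e+9=n, r+9=a, u+9=d, t+9=c, a+9=j, n+9=w.

nadcjw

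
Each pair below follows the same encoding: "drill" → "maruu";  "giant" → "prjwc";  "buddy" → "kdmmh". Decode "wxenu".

Compare letters: d→m is +9, r→a is +9, i→r is +9 — a constant shift. Every letter moves 9 places later in the alphabet, wrapping around z→a.
Undoing it on wxenu: w−9=n, x−9=o, e−9=v, n−9=e, u−9=l.

novel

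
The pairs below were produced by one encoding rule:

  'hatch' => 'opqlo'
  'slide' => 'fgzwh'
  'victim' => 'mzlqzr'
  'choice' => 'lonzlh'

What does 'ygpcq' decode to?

plant

h(7)→o(14) and a(0)→p(15) fit y≡11x+15 (mod 26); the inverse of 11 mod 26 is 19. Each letter's alphabet position (a=0..z=25) is mapped through 11·x+15 mod 26 — an affine cipher.
Decoding ygpcq: y(24)→19·(24−15)≡15=p; g(6)→19·(6−15)≡11=l; p(15)→19·(15−15)≡0=a; c(2)→19·(2−15)≡13=n; q(16)→19·(16−15)≡19=t (all mod 26).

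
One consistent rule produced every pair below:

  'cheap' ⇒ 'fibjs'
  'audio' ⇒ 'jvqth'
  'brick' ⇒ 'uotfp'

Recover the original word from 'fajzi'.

c(2)→f(5) and h(7)→i(8) fit y≡11x+9 (mod 26); the inverse of 11 mod 26 is 19. Each letter's alphabet position (a=0..z=25) is mapped through 11·x+9 mod 26 — an affine cipher.
Decoding fajzi: f(5)→19·(5−9)≡2=c; a(0)→19·(0−9)≡11=l; j(9)→19·(9−9)≡0=a; z(25)→19·(25−9)≡18=s; i(8)→19·(8−9)≡7=h (all mod 26).

clash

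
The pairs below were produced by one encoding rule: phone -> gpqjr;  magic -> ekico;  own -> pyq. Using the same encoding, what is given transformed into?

The output letters match the input read backwards, each shifted +2: phone reversed is enohp. Read the word backwards and shift each letter +2.
For given: reverse → nevig; then shift: n+2=p, e+2=g, v+2=x, i+2=k, g+2=i.

pgxki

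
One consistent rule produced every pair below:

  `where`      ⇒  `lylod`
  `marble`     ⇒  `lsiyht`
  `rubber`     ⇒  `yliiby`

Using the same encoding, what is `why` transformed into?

The output letters match the input read backwards, each shifted +7: where reversed is erehw. The word is reversed, then every letter is shifted forward by 7.
On why: reverse → yhw; then shift: y+7=f, h+7=o, w+7=d.

fod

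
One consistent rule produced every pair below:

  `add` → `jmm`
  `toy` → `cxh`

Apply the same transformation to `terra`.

cnaaj

Compare letters: a→j is +9, d→m is +9, d→m is +9 — a constant shift. It's a constant shift of +9 (ROT9).
On terra: t+9=c, e+9=n, r+9=a, r+9=a, a+9=j.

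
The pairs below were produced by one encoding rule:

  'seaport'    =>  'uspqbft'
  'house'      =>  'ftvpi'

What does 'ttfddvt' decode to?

success

The output letters match the input read backwards, each shifted +1: seaport reversed is tropaes. Read the word backwards and shift each letter +1.
Undoing it on ttfddvt: shift back: t−1=s, t−1=s, f−1=e, d−1=c, d−1=c, v−1=u, t−1=s → sseccus; then reverse → success.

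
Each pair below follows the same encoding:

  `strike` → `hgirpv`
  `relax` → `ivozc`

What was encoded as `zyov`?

Each pair mirrors across the alphabet (s↔h, t↔g, r↔i): positions sum to 25. Letters are reflected about the middle of the alphabet (position → 25−position): Atbash.
Decoding zyov: z↔a, y↔b, o↔l, v↔e.

able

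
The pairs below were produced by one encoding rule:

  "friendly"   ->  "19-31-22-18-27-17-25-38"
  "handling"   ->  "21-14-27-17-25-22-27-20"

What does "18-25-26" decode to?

Each letter is replaced by its alphabet position (a=1..z=26) + 13.
Reversing it on 18-25-26: 18→(18−13)÷1=5=e, 25→(25−13)÷1=12=l, 26→(26−13)÷1=13=m.

elm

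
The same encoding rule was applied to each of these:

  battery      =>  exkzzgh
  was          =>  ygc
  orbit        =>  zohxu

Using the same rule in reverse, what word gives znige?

yacht

The word is reversed, then every letter is shifted forward by 6.
Decoding znige: shift back: z−6=t, n−6=h, i−6=c, g−6=a, e−6=y → thcay; then reverse → yacht.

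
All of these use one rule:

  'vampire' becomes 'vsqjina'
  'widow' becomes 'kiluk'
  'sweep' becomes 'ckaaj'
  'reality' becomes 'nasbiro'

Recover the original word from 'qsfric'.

mantis

v(21)→v(21) and a(0)→s(18) fit y≡15x+18 (mod 26); the inverse of 15 mod 26 is 7. Each letter's alphabet position (a=0..z=25) is mapped through 15·x+18 mod 26 — an affine cipher.
Reversing it on qsfric: q(16)→7·(16−18)≡12=m; s(18)→7·(18−18)≡0=a; f(5)→7·(5−18)≡13=n; r(17)→7·(17−18)≡19=t; i(8)→7·(8−18)≡8=i; c(2)→7·(2−18)≡18=s (all mod 26).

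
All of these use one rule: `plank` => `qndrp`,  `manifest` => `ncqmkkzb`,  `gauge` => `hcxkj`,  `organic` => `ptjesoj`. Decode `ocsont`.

Letter i (0-indexed) is shifted by i+1, so successive shifts are 1, 2, 3, ….
Undoing it on ocsont: o−1=n, c−2=a, s−3=p, o−4=k, n−5=i, t−6=n.

napkin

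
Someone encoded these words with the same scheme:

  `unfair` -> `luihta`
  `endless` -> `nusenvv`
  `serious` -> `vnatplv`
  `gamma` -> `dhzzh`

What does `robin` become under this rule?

u(20)→l(11) and n(13)→u(20) fit y≡21x+7 (mod 26); the inverse of 21 mod 26 is 5. This is an affine cipher: with a=0,…,z=25, each position x becomes (21x+7) mod 26.
For robin: r(17)→21·17+7≡0=a; o(14)→21·14+7≡15=p; b(1)→21·1+7≡2=c; i(8)→21·8+7≡19=t; n(13)→21·13+7≡20=u (all mod 26).

apctu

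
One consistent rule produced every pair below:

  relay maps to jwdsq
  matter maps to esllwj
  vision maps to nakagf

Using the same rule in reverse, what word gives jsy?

rag

Compare letters: r→j is +18, e→w is +18, l→d is +18 — a constant shift. Each letter is shifted forward by 18 in the alphabet (a Caesar shift of +18).
Undoing it on jsy: j−18=r, s−18=a, y−18=g.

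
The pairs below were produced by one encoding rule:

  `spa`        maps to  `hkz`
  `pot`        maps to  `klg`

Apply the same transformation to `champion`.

xsznkrlm

Each pair mirrors across the alphabet (s↔h, p↔k, a↔z): positions sum to 25. Letters are reflected about the middle of the alphabet (position → 25−position): Atbash.
For champion: c↔x, h↔s, a↔z, m↔n, p↔k, i↔r, o↔l, n↔m.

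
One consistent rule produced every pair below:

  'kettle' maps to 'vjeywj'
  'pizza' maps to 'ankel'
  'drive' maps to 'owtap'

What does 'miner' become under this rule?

xnyjc

Shifts by position in kettle: pos 0: k→v (+11), pos 1: e→j (+5), pos 2: t→e (+11), pos 3: t→y (+5) — repeating every 2. It's a Vigenère-style cipher with numeric key [11,5]: position i shifts by key[i mod 2].
For miner: m+11=x, i+5=n, n+11=y, e+5=j, r+11=c.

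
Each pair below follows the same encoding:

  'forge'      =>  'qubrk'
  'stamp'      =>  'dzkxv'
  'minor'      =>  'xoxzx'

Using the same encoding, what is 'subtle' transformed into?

dalero

Shifts by position in forge: pos 0: f→q (+11), pos 1: o→u (+6), pos 2: r→b (+10), pos 3: g→r (+11), pos 4: e→k (+6) — repeating every 3. It's a Vigenère-style cipher with numeric key [11,6,10]: position i shifts by key[i mod 3].
Applying it to subtle: s+11=d, u+6=a, b+10=l, t+11=e, l+6=r, e+10=o.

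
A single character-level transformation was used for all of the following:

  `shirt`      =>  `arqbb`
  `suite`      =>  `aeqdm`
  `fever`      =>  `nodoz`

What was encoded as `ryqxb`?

joint

Shifts by position in shirt: pos 0: s→a (+8), pos 1: h→r (+10), pos 2: i→q (+8), pos 3: r→b (+10) — repeating every 2. The shifts repeat in a cycle of length 2: positions 0,1,… shift by +8, +10, then the pattern repeats.
Reversing it on ryqxb: r−8=j, y−10=o, q−8=i, x−10=n, b−8=t.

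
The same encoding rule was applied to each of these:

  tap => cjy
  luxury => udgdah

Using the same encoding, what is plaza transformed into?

It's a constant shift of +9 (ROT9).
For plaza: p+9=y, l+9=u, a+9=j, z+9=i, a+9=j.

yujij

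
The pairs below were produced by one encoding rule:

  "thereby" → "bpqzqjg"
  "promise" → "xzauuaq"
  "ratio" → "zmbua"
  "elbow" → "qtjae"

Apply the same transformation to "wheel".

The shift depends on letter class: consonant t→b is +8, but vowel e→q is +12. The rule splits by letter class: vowels +12, consonants +8.
For wheel: w(cons)+8=e, h(cons)+8=p, e(vowel)+12=q, e(vowel)+12=q, l(cons)+8=t.

epqqt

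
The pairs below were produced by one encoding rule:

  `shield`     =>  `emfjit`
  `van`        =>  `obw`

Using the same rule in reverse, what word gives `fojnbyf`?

The output letters match the input read backwards, each shifted +1: shield reversed is dleihs. Two steps: reverse the string, then apply a Caesar shift of +1.
Undoing it on fojnbyf: shift back: f−1=e, o−1=n, j−1=i, n−1=m, b−1=a, y−1=x, f−1=e → enimaxe; then reverse → examine.

examine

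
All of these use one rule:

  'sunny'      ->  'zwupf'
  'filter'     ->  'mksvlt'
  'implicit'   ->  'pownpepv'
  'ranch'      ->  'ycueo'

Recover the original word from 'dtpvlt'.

writer

Shifts by position in sunny: pos 0: s→z (+7), pos 1: u→w (+2), pos 2: n→u (+7), pos 3: n→p (+2) — repeating every 2. The shifts repeat in a cycle of length 2: positions 0,1,… shift by +7, +2, then the pattern repeats.
Undoing it on dtpvlt: d−7=w, t−2=r, p−7=i, v−2=t, l−7=e, t−2=r.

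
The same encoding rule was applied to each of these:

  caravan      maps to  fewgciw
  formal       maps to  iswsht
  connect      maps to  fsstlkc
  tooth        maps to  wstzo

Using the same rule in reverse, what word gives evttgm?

In caravan: c→f is +3, a→e is +4, r→w is +5, a→g is +6 — the shift increases by 1 each position. The shift increases by 1 at each position, starting from +3: 3, 4, 5, ….
Undoing it on evttgm: e−3=b, v−4=r, t−5=o, t−6=n, g−7=z, m−8=e.

bronze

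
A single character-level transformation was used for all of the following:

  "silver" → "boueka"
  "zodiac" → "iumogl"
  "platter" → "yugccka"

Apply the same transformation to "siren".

boakw

The shift depends on letter class: consonant s→b is +9, but vowel i→o is +6. Vowels shift forward by 6 and consonants shift forward by 9.
For siren: s(cons)+9=b, i(vowel)+6=o, r(cons)+9=a, e(vowel)+6=k, n(cons)+9=w.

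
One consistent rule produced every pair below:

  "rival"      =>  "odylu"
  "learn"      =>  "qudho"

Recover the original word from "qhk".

hen

The output letters match the input read backwards, each shifted +3: rival reversed is lavir. The word is reversed, then every letter is shifted forward by 3.
Undoing it on qhk: shift back: q−3=n, h−3=e, k−3=h → neh; then reverse → hen.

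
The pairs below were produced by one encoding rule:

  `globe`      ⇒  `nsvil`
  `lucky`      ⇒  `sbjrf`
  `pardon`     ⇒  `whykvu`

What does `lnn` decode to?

Compare letters: g→n is +7, l→s is +7, o→v is +7 — a constant shift. Each letter is shifted forward by 7 in the alphabet (a Caesar shift of +7).
Decoding lnn: l−7=e, n−7=g, n−7=g.

egg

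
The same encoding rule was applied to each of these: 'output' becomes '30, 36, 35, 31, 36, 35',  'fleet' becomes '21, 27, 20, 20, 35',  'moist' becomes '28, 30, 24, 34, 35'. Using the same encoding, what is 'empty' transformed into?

o is letter #15 and maps to 30: an offset of 15. The number is (letter's place in the alphabet, a=1) + 15.
For empty: e=5→20, m=13→28, p=16→31, t=20→35, y=25→40.

20, 28, 31, 35, 40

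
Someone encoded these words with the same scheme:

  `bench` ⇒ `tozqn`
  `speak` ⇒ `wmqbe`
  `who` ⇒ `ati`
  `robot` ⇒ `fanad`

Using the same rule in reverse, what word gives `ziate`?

shown

The output letters match the input read backwards, each shifted +12: bench reversed is hcneb. Read the word backwards and shift each letter +12.
Decoding ziate: shift back: z−12=n, i−12=w, a−12=o, t−12=h, e−12=s → nwohs; then reverse → shown.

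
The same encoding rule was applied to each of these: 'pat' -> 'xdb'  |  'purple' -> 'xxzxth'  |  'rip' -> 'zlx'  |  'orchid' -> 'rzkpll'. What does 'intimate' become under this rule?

lvbludbh

The shift depends on letter class: consonant p→x is +8, but vowel a→d is +3. The rule splits by letter class: vowels +3, consonants +8.
For intimate: i(vowel)+3=l, n(cons)+8=v, t(cons)+8=b, i(vowel)+3=l, m(cons)+8=u, a(vowel)+3=d, t(cons)+8=b, e(vowel)+3=h.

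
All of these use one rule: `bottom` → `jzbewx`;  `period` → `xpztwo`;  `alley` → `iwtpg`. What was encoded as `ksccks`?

Shifts by position in bottom: pos 0: b→j (+8), pos 1: o→z (+11), pos 2: t→b (+8), pos 3: t→e (+11) — repeating every 2. The shifts repeat in a cycle of length 2: positions 0,1,… shift by +8, +11, then the pattern repeats.
Reversing it on ksccks: k−8=c, s−11=h, c−8=u, c−11=r, k−8=c, s−11=h.

church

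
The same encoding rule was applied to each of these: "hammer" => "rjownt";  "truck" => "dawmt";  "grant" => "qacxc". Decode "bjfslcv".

radical

Shifts by position in hammer: pos 0: h→r (+10), pos 1: a→j (+9), pos 2: m→o (+2), pos 3: m→w (+10), pos 4: e→n (+9), pos 5: r→t (+2) — repeating every 3. It's a Vigenère-style cipher with numeric key [10,9,2]: position i shifts by key[i mod 3].
Undoing it on bjfslcv: b−10=r, j−9=a, f−2=d, s−10=i, l−9=c, c−2=a, v−10=l.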